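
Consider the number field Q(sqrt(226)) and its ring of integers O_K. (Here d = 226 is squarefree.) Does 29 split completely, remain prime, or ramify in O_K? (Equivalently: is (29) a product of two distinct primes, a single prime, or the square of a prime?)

226 mod 4 = 2, hence disc K = 4·226 = 904 and O_K = ℤ[√226].
29 ∤ 904, so 29 is unramified.
Euler's criterion: 226^14 mod 29 = 1. Thus (226|29) = 1.
Legendre symbol 1 ⇒ 29 is split.

split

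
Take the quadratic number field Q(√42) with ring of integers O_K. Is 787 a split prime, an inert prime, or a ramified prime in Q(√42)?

Since 42 ≢ 1 mod 4, the ring of integers is ℤ[√42] with discriminant 4·42 = 168.
787 ∤ 168, so 787 is unramified.
Legendre symbol by Euler's criterion: (42/787) ≡ 42^393 ≡ 1 (mod 787), i.e. (42/787) = 1.
d is a quadratic residue mod p, hence 787 splits in O_K.

787 splits in O_K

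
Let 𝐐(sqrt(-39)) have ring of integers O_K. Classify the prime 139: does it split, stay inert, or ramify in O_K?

d = -39 ≡ 1 (mod 4), so O_K = ℤ[(1+√-39)/2] and disc(K) = d = -39.
disc(K) = -39 is not divisible by 139; 139 is unramified.
Legendre symbol by Euler's criterion: (-39/139) ≡ (-39)^69 ≡ 1 (mod 139), i.e. (-39/139) = 1.
Legendre symbol 1 ⇒ 139 is split.

139 splits in O_K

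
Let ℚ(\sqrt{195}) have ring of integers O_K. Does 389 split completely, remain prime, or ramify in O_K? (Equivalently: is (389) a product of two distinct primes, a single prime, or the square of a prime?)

inert — (389) stays prime in O_K

d = 195 ≡ 3 (mod 4), so O_K = ℤ[√195] and disc(K) = 4d = 780.
disc(K) = 780 is not divisible by 389; 389 is unramified.
Legendre symbol by Euler's criterion: (195/389) ≡ 195^194 ≡ 388 (mod 389), i.e. (195/389) = -1.
d is a non-residue mod p, hence 389 remains inert in O_K.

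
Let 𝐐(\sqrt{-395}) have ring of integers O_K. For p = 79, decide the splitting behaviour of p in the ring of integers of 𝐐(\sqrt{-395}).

ramifies in O_K

d = -395 ≡ 1 (mod 4), so O_K = ℤ[(1+√-395)/2] and disc(K) = d = -395.
disc(K) = -395 = 79·(-5), so p = 79 is ramified.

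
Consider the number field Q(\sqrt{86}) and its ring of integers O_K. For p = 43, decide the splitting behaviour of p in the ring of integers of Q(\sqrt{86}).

Since 86 ≢ 1 mod 4, the ring of integers is ℤ[√86] with discriminant 4·86 = 344.
disc(K) = 344 = 43·8, so p = 43 is ramified.

ramifies in O_K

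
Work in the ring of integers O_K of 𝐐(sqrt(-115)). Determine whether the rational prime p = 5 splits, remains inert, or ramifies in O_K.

ramifies in O_K

-115 mod 4 = 1, hence disc K = -115 and O_K = ℤ[(1+√-115)/2].
Ramification test: 5 | -115. The prime 5 ramifies in K.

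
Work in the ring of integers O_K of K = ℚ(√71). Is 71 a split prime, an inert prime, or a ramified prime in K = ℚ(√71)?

d = 71 ≡ 3 (mod 4), so O_K = ℤ[√71] and disc(K) = 4d = 284.
Ramification test: 71 | 284. The prime 71 ramifies in K.

ramified — (71) = 𝔭²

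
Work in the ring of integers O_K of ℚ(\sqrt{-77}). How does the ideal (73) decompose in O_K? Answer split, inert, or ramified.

split

d = -77 ≡ 3 (mod 4), so O_K = ℤ[√-77] and disc(K) = 4d = -308.
Since gcd(73, -308) = 1 the prime 73 does not ramify.
(-77/73) = 69^36 mod 73 = 1, giving Legendre symbol 1.
(-77/73) = 1, so 73 splits.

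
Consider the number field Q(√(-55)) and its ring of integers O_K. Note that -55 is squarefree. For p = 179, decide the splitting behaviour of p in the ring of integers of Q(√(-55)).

-55 mod 4 = 1, hence disc K = -55 and O_K = ℤ[(1+√-55)/2].
179 ∤ -55, so 179 is unramified.
Compute (-55/179) via Euler: 124^((179-1)/2) mod 179 = 1, so (-55/179) = 1.
d is a quadratic residue mod p, hence 179 splits in O_K.

splits completely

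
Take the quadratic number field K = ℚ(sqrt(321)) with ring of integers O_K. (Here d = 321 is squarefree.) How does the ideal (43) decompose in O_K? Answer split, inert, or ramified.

d = 321 ≡ 1 (mod 4), so O_K = ℤ[(1+√321)/2] and disc(K) = d = 321.
Since gcd(43, 321) = 1 the prime 43 does not ramify.
Compute (321/43) via Euler: 20^((43-1)/2) mod 43 = 42, so (321/43) = -1.
Legendre symbol -1 ⇒ 43 is inert.

p is inert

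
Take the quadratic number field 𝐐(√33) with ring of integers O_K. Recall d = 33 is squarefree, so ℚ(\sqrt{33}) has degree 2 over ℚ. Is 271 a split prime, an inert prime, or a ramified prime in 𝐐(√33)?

inert

d = 33 ≡ 1 (mod 4), so O_K = ℤ[(1+√33)/2] and disc(K) = d = 33.
Since gcd(271, 33) = 1 the prime 271 does not ramify.
(33/271) = 33^135 mod 271 = 270, giving Legendre symbol -1.
d is a non-residue mod p, hence 271 remains inert in O_K.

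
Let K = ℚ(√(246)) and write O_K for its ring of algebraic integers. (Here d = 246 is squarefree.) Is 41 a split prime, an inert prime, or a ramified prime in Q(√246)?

d = 246 ≡ 2 (mod 4), so O_K = ℤ[√246] and disc(K) = 4d = 984.
Ramification test: 41 | 984. The prime 41 ramifies in K.

ramified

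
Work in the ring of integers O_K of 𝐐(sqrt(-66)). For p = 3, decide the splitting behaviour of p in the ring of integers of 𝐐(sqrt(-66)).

3 is ramified

Since -66 ≢ 1 mod 4, the ring of integers is ℤ[√-66] with discriminant 4·(-66) = -264.
disc(K) = -264 = 3·(-88), so p = 3 is ramified.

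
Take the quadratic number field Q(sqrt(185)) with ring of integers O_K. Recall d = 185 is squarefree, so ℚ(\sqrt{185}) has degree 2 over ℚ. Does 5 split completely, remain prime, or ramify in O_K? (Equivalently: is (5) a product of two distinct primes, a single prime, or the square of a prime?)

5 is ramified

Since 185 ≡ 1 mod 4, the ring of integers is ℤ[(1+√185)/2] with discriminant 185.
5 divides disc(K) = 185, so 5 ramifies.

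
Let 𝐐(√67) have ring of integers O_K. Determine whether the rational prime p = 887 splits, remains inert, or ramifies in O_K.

inert

d = 67 ≡ 3 (mod 4), so O_K = ℤ[√67] and disc(K) = 4d = 268.
Since gcd(887, 268) = 1 the prime 887 does not ramify.
Legendre symbol by Euler's criterion: (67/887) ≡ 67^443 ≡ 886 (mod 887), i.e. (67/887) = -1.
Legendre symbol -1 ⇒ 887 is inert.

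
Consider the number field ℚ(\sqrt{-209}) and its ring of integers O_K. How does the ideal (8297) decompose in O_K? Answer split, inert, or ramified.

Since -209 ≢ 1 mod 4, the ring of integers is ℤ[√-209] with discriminant 4·(-209) = -836.
8297 ∤ -836, so 8297 is unramified.
Legendre symbol by Euler's criterion: (-209/8297) ≡ (-209)^4148 ≡ 8296 (mod 8297), i.e. (-209/8297) = -1.
(-209/8297) = -1, so 8297 is inert.

inert — (8297) stays prime in O_K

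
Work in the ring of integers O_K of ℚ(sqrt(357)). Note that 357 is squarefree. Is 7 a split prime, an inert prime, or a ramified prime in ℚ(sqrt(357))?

ramified — (7) = 𝔭²

357 mod 4 = 1, hence disc K = 357 and O_K = ℤ[(1+√357)/2].
disc(K) = 357 = 7·51, so p = 7 is ramified.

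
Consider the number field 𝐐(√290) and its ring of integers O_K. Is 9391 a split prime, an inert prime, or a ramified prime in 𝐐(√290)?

290 mod 4 = 2, hence disc K = 4·290 = 1160 and O_K = ℤ[√290].
Since gcd(9391, 1160) = 1 the prime 9391 does not ramify.
Compute (290/9391) via Euler: 290^((9391-1)/2) mod 9391 = 1, so (290/9391) = 1.
Legendre symbol 1 ⇒ 9391 is split.

9391 splits in O_K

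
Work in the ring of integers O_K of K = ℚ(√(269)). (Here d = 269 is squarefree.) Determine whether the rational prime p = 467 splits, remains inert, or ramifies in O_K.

d = 269 ≡ 1 (mod 4), so O_K = ℤ[(1+√269)/2] and disc(K) = d = 269.
467 ∤ 269, so 467 is unramified.
Compute (269/467) via Euler: 269^((467-1)/2) mod 467 = 466, so (269/467) = -1.
d is a non-residue mod p, hence 467 remains inert in O_K.

remains prime (inert)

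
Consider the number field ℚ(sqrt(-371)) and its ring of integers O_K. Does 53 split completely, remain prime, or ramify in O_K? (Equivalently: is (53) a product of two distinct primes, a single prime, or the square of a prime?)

Since -371 ≡ 1 mod 4, the ring of integers is ℤ[(1+√-371)/2] with discriminant -371.
disc(K) = -371 = 53·(-7), so p = 53 is ramified.

53 is ramified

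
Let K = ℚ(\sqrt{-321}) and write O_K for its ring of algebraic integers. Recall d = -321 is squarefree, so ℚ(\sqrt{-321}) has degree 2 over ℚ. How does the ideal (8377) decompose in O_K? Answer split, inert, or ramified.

-321 mod 4 = 3, hence disc K = 4·(-321) = -1284 and O_K = ℤ[√-321].
8377 ∤ -1284, so 8377 is unramified.
Euler's criterion: (-321)^4188 mod 8377 = 8376. Thus (-321|8377) = -1.
Legendre symbol -1 ⇒ 8377 is inert.

8377 remains inert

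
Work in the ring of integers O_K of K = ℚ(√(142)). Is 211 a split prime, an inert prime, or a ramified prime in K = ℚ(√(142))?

inert — (211) stays prime in O_K

d = 142 ≡ 2 (mod 4), so O_K = ℤ[√142] and disc(K) = 4d = 568.
Since gcd(211, 568) = 1 the prime 211 does not ramify.
Compute (142/211) via Euler: 142^((211-1)/2) mod 211 = 210, so (142/211) = -1.
d is a non-residue mod p, hence 211 remains inert in O_K.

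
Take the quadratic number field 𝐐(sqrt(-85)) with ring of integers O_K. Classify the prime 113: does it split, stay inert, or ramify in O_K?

Since -85 ≢ 1 mod 4, the ring of integers is ℤ[√-85] with discriminant 4·(-85) = -340.
disc(K) = -340 is not divisible by 113; 113 is unramified.
Compute (-85/113) via Euler: 28^((113-1)/2) mod 113 = 1, so (-85/113) = 1.
Legendre symbol 1 ⇒ 113 is split.

split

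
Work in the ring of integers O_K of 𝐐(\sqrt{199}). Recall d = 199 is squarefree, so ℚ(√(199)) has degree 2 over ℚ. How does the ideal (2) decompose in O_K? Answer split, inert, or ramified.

p ramifies

199 mod 4 = 3, hence disc K = 4·199 = 796 and O_K = ℤ[√199].
2 divides disc(K) = 796, so 2 ramifies.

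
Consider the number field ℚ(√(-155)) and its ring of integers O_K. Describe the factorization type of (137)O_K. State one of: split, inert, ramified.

-155 mod 4 = 1, hence disc K = -155 and O_K = ℤ[(1+√-155)/2].
Since gcd(137, -155) = 1 the prime 137 does not ramify.
Compute (-155/137) via Euler: 119^((137-1)/2) mod 137 = 1, so (-155/137) = 1.
d is a quadratic residue mod p, hence 137 splits in O_K.

split — (137) = 𝔭₁𝔭₂ with 𝔭₁ ≠ 𝔭₂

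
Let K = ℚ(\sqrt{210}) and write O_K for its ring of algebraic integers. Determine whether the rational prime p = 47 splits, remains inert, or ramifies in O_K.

Since 210 ≢ 1 mod 4, the ring of integers is ℤ[√210] with discriminant 4·210 = 840.
disc(K) = 840 is not divisible by 47; 47 is unramified.
(210/47) = 22^23 mod 47 = 46, giving Legendre symbol -1.
Legendre symbol -1 ⇒ 47 is inert.

remains prime (inert)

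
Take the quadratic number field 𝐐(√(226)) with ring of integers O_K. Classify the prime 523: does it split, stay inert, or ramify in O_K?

226 mod 4 = 2, hence disc K = 4·226 = 904 and O_K = ℤ[√226].
Since gcd(523, 904) = 1 the prime 523 does not ramify.
Legendre symbol by Euler's criterion: (226/523) ≡ 226^261 ≡ 1 (mod 523), i.e. (226/523) = 1.
(226/523) = 1, so 523 splits.

p splits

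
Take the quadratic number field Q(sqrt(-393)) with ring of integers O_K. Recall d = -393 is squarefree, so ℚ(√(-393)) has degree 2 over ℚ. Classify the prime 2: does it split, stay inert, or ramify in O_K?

ramified

d = -393 ≡ 3 (mod 4), so O_K = ℤ[√-393] and disc(K) = 4d = -1572.
2 divides disc(K) = -1572, so 2 ramifies.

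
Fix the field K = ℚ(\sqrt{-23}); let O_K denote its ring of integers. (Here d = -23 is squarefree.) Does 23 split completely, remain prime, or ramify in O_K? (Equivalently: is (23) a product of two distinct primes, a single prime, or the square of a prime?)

Since -23 ≡ 1 mod 4, the ring of integers is ℤ[(1+√-23)/2] with discriminant -23.
23 divides disc(K) = -23, so 23 ramifies.

ramified — (23) = 𝔭²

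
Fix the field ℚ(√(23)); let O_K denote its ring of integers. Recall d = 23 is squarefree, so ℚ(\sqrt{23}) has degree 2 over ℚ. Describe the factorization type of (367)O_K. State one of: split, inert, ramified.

d = 23 ≡ 3 (mod 4), so O_K = ℤ[√23] and disc(K) = 4d = 92.
Since gcd(367, 92) = 1 the prime 367 does not ramify.
Compute (23/367) via Euler: 23^((367-1)/2) mod 367 = 1, so (23/367) = 1.
d is a quadratic residue mod p, hence 367 splits in O_K.

367 splits in O_K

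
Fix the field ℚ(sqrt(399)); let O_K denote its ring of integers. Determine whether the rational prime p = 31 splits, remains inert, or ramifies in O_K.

remains prime (inert)

399 mod 4 = 3, hence disc K = 4·399 = 1596 and O_K = ℤ[√399].
disc(K) = 1596 is not divisible by 31; 31 is unramified.
Compute (399/31) via Euler: 27^((31-1)/2) mod 31 = 30, so (399/31) = -1.
Legendre symbol -1 ⇒ 31 is inert.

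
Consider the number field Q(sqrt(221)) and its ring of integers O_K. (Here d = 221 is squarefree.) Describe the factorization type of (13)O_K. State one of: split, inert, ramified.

ramified — (13) = 𝔭²

Since 221 ≡ 1 mod 4, the ring of integers is ℤ[(1+√221)/2] with discriminant 221.
13 divides disc(K) = 221, so 13 ramifies.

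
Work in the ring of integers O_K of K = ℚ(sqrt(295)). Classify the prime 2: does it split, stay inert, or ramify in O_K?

Since 295 ≢ 1 mod 4, the ring of integers is ℤ[√295] with discriminant 4·295 = 1180.
2 divides disc(K) = 1180, so 2 ramifies.

ramified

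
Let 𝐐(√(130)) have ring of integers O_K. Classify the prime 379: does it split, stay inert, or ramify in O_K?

split — (379) = 𝔭₁𝔭₂ with 𝔭₁ ≠ 𝔭₂

130 mod 4 = 2, hence disc K = 4·130 = 520 and O_K = ℤ[√130].
Since gcd(379, 520) = 1 the prime 379 does not ramify.
Legendre symbol by Euler's criterion: (130/379) ≡ 130^189 ≡ 1 (mod 379), i.e. (130/379) = 1.
d is a quadratic residue mod p, hence 379 splits in O_K.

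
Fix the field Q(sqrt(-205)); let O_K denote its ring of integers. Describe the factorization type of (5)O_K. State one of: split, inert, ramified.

ramified — (5) = 𝔭²

d = -205 ≡ 3 (mod 4), so O_K = ℤ[√-205] and disc(K) = 4d = -820.
5 divides disc(K) = -820, so 5 ramifies.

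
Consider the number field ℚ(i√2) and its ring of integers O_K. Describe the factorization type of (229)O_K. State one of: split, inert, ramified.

-2 mod 4 = 2, hence disc K = 4·(-2) = -8 and O_K = ℤ[√-2].
Since gcd(229, -8) = 1 the prime 229 does not ramify.
Compute (-2/229) via Euler: 227^((229-1)/2) mod 229 = 228, so (-2/229) = -1.
Legendre symbol -1 ⇒ 229 is inert.

remains prime (inert)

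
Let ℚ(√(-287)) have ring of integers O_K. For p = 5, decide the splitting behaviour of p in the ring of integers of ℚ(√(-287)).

remains prime (inert)

d = -287 ≡ 1 (mod 4), so O_K = ℤ[(1+√-287)/2] and disc(K) = d = -287.
disc(K) = -287 is not divisible by 5; 5 is unramified.
Compute (-287/5) via Euler: 3^((5-1)/2) mod 5 = 4, so (-287/5) = -1.
d is a non-residue mod p, hence 5 remains inert in O_K.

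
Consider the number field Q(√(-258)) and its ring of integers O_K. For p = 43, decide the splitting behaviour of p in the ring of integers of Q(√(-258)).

ramified

-258 mod 4 = 2, hence disc K = 4·(-258) = -1032 and O_K = ℤ[√-258].
Ramification test: 43 | -1032. The prime 43 ramifies in K.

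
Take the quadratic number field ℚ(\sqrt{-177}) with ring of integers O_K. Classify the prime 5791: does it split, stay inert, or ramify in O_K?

p is inert

-177 mod 4 = 3, hence disc K = 4·(-177) = -708 and O_K = ℤ[√-177].
5791 ∤ -708, so 5791 is unramified.
Euler's criterion: (-177)^2895 mod 5791 = 5790. Thus (-177|5791) = -1.
Legendre symbol -1 ⇒ 5791 is inert.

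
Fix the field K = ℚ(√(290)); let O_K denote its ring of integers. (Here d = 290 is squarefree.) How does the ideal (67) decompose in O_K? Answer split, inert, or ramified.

splits completely

290 mod 4 = 2, hence disc K = 4·290 = 1160 and O_K = ℤ[√290].
Since gcd(67, 1160) = 1 the prime 67 does not ramify.
(290/67) = 22^33 mod 67 = 1, giving Legendre symbol 1.
(290/67) = 1, so 67 splits.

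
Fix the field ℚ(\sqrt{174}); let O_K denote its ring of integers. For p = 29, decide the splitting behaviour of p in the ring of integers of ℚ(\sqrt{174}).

d = 174 ≡ 2 (mod 4), so O_K = ℤ[√174] and disc(K) = 4d = 696.
Ramification test: 29 | 696. The prime 29 ramifies in K.

29 is ramified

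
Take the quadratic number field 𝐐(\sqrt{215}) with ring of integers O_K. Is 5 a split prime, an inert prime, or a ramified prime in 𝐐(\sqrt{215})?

215 mod 4 = 3, hence disc K = 4·215 = 860 and O_K = ℤ[√215].
Ramification test: 5 | 860. The prime 5 ramifies in K.

p ramifies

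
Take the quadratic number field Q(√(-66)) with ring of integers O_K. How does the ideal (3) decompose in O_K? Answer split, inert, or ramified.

3 is ramified

-66 mod 4 = 2, hence disc K = 4·(-66) = -264 and O_K = ℤ[√-66].
disc(K) = -264 = 3·(-88), so p = 3 is ramified.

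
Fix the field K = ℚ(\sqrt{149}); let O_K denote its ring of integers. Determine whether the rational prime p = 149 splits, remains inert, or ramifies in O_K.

149 mod 4 = 1, hence disc K = 149 and O_K = ℤ[(1+√149)/2].
disc(K) = 149 = 149·1, so p = 149 is ramified.

ramified — (149) = 𝔭²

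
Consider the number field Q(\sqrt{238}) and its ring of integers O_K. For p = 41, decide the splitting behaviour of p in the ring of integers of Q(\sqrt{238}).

Since 238 ≢ 1 mod 4, the ring of integers is ℤ[√238] with discriminant 4·238 = 952.
Since gcd(41, 952) = 1 the prime 41 does not ramify.
Legendre symbol by Euler's criterion: (238/41) ≡ 238^20 ≡ 1 (mod 41), i.e. (238/41) = 1.
(238/41) = 1, so 41 splits.

splits completely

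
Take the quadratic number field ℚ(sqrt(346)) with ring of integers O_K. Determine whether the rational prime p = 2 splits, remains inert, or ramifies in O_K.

d = 346 ≡ 2 (mod 4), so O_K = ℤ[√346] and disc(K) = 4d = 1384.
disc(K) = 1384 = 2·692, so p = 2 is ramified.

2 is ramified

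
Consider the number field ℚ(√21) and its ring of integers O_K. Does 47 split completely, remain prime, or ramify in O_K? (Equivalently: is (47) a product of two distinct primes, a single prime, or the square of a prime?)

splits completely

d = 21 ≡ 1 (mod 4), so O_K = ℤ[(1+√21)/2] and disc(K) = d = 21.
Since gcd(47, 21) = 1 the prime 47 does not ramify.
(21/47) = 21^23 mod 47 = 1, giving Legendre symbol 1.
Legendre symbol 1 ⇒ 47 is split.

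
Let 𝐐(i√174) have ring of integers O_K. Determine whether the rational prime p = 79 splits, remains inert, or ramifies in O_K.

79 remains inert

Since -174 ≢ 1 mod 4, the ring of integers is ℤ[√-174] with discriminant 4·(-174) = -696.
disc(K) = -696 is not divisible by 79; 79 is unramified.
Euler's criterion: (-174)^39 mod 79 = 78. Thus (-174|79) = -1.
(-174/79) = -1, so 79 is inert.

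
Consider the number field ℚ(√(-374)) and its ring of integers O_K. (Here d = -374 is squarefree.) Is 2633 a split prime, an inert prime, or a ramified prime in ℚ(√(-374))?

d = -374 ≡ 2 (mod 4), so O_K = ℤ[√-374] and disc(K) = 4d = -1496.
disc(K) = -1496 is not divisible by 2633; 2633 is unramified.
Euler's criterion: (-374)^1316 mod 2633 = 1. Thus (-374|2633) = 1.
Legendre symbol 1 ⇒ 2633 is split.

2633 splits in O_K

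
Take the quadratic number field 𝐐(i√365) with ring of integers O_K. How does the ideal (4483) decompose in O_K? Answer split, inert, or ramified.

-365 mod 4 = 3, hence disc K = 4·(-365) = -1460 and O_K = ℤ[√-365].
disc(K) = -1460 is not divisible by 4483; 4483 is unramified.
Compute (-365/4483) via Euler: 4118^((4483-1)/2) mod 4483 = 4482, so (-365/4483) = -1.
d is a non-residue mod p, hence 4483 remains inert in O_K.

inert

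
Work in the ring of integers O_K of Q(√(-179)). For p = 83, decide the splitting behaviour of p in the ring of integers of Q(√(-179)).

Since -179 ≡ 1 mod 4, the ring of integers is ℤ[(1+√-179)/2] with discriminant -179.
disc(K) = -179 is not divisible by 83; 83 is unramified.
(-179/83) = 70^41 mod 83 = 1, giving Legendre symbol 1.
Legendre symbol 1 ⇒ 83 is split.

split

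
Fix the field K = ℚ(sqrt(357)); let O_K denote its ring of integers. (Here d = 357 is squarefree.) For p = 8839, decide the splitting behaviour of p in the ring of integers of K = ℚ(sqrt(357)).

p is inert

Since 357 ≡ 1 mod 4, the ring of integers is ℤ[(1+√357)/2] with discriminant 357.
8839 ∤ 357, so 8839 is unramified.
Legendre symbol by Euler's criterion: (357/8839) ≡ 357^4419 ≡ 8838 (mod 8839), i.e. (357/8839) = -1.
Legendre symbol -1 ⇒ 8839 is inert.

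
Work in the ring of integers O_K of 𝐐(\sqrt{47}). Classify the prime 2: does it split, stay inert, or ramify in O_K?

47 mod 4 = 3, hence disc K = 4·47 = 188 and O_K = ℤ[√47].
disc(K) = 188 = 2·94, so p = 2 is ramified.

p ramifies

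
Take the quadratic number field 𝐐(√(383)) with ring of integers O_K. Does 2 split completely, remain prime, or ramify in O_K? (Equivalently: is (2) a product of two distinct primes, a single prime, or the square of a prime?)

383 mod 4 = 3, hence disc K = 4·383 = 1532 and O_K = ℤ[√383].
disc(K) = 1532 = 2·766, so p = 2 is ramified.

ramified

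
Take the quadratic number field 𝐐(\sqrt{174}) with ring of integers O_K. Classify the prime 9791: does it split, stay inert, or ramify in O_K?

inert

174 mod 4 = 2, hence disc K = 4·174 = 696 and O_K = ℤ[√174].
9791 ∤ 696, so 9791 is unramified.
(174/9791) = 174^4895 mod 9791 = 9790, giving Legendre symbol -1.
Legendre symbol -1 ⇒ 9791 is inert.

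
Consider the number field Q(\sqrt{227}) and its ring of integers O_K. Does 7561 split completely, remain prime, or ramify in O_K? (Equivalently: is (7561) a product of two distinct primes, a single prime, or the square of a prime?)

227 mod 4 = 3, hence disc K = 4·227 = 908 and O_K = ℤ[√227].
Since gcd(7561, 908) = 1 the prime 7561 does not ramify.
(227/7561) = 227^3780 mod 7561 = 1, giving Legendre symbol 1.
d is a quadratic residue mod p, hence 7561 splits in O_K.

7561 splits in O_K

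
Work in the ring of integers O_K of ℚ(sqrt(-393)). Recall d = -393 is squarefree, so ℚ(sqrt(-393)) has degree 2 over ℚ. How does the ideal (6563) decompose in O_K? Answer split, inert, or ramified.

d = -393 ≡ 3 (mod 4), so O_K = ℤ[√-393] and disc(K) = 4d = -1572.
Since gcd(6563, -1572) = 1 the prime 6563 does not ramify.
(-393/6563) = 6170^3281 mod 6563 = 1, giving Legendre symbol 1.
Legendre symbol 1 ⇒ 6563 is split.

splits completely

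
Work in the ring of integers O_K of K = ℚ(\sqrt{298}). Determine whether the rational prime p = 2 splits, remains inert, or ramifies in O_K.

Since 298 ≢ 1 mod 4, the ring of integers is ℤ[√298] with discriminant 4·298 = 1192.
Ramification test: 2 | 1192. The prime 2 ramifies in K.

ramifies in O_K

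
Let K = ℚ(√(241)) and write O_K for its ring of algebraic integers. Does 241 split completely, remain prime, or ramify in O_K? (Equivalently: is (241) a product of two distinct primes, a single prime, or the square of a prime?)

ramified — (241) = 𝔭²

241 mod 4 = 1, hence disc K = 241 and O_K = ℤ[(1+√241)/2].
241 divides disc(K) = 241, so 241 ramifies.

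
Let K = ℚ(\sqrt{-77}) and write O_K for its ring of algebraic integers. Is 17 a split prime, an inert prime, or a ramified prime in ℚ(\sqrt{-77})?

split — (17) = 𝔭₁𝔭₂ with 𝔭₁ ≠ 𝔭₂

-77 mod 4 = 3, hence disc K = 4·(-77) = -308 and O_K = ℤ[√-77].
Since gcd(17, -308) = 1 the prime 17 does not ramify.
(-77/17) = 8^8 mod 17 = 1, giving Legendre symbol 1.
Legendre symbol 1 ⇒ 17 is split.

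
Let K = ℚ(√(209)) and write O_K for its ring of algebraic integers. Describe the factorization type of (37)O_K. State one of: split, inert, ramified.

inert

Since 209 ≡ 1 mod 4, the ring of integers is ℤ[(1+√209)/2] with discriminant 209.
disc(K) = 209 is not divisible by 37; 37 is unramified.
Legendre symbol by Euler's criterion: (209/37) ≡ 209^18 ≡ 36 (mod 37), i.e. (209/37) = -1.
(209/37) = -1, so 37 is inert.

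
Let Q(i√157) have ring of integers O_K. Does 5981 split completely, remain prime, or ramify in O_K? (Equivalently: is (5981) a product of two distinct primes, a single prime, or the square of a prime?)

inert — (5981) stays prime in O_K

Since -157 ≢ 1 mod 4, the ring of integers is ℤ[√-157] with discriminant 4·(-157) = -628.
5981 ∤ -628, so 5981 is unramified.
Euler's criterion: (-157)^2990 mod 5981 = 5980. Thus (-157|5981) = -1.
(-157/5981) = -1, so 5981 is inert.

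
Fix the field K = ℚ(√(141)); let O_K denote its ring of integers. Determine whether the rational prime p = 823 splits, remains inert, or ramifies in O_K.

Since 141 ≡ 1 mod 4, the ring of integers is ℤ[(1+√141)/2] with discriminant 141.
disc(K) = 141 is not divisible by 823; 823 is unramified.
Compute (141/823) via Euler: 141^((823-1)/2) mod 823 = 1, so (141/823) = 1.
(141/823) = 1, so 823 splits.

split — (823) = 𝔭₁𝔭₂ with 𝔭₁ ≠ 𝔭₂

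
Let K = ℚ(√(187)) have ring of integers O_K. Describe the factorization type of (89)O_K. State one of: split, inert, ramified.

split — (89) = 𝔭₁𝔭₂ with 𝔭₁ ≠ 𝔭₂

Since 187 ≢ 1 mod 4, the ring of integers is ℤ[√187] with discriminant 4·187 = 748.
89 ∤ 748, so 89 is unramified.
Compute (187/89) via Euler: 9^((89-1)/2) mod 89 = 1, so (187/89) = 1.
Legendre symbol 1 ⇒ 89 is split.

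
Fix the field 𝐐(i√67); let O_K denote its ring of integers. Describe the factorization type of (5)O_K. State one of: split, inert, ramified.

Since -67 ≡ 1 mod 4, the ring of integers is ℤ[(1+√-67)/2] with discriminant -67.
Since gcd(5, -67) = 1 the prime 5 does not ramify.
Euler's criterion: (-67)^2 mod 5 = 4. Thus (-67|5) = -1.
Legendre symbol -1 ⇒ 5 is inert.

remains prime (inert)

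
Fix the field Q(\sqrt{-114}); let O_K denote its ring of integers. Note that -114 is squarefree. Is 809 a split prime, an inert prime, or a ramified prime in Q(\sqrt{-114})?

-114 mod 4 = 2, hence disc K = 4·(-114) = -456 and O_K = ℤ[√-114].
809 ∤ -456, so 809 is unramified.
Euler's criterion: (-114)^404 mod 809 = 808. Thus (-114|809) = -1.
(-114/809) = -1, so 809 is inert.

remains prime (inert)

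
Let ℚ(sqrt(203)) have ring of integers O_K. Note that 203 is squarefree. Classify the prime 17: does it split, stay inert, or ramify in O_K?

p splits

d = 203 ≡ 3 (mod 4), so O_K = ℤ[√203] and disc(K) = 4d = 812.
disc(K) = 812 is not divisible by 17; 17 is unramified.
Legendre symbol by Euler's criterion: (203/17) ≡ 203^8 ≡ 1 (mod 17), i.e. (203/17) = 1.
Legendre symbol 1 ⇒ 17 is split.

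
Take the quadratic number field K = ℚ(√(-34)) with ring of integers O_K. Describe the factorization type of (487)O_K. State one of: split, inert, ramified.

splits completely

Since -34 ≢ 1 mod 4, the ring of integers is ℤ[√-34] with discriminant 4·(-34) = -136.
disc(K) = -136 is not divisible by 487; 487 is unramified.
Compute (-34/487) via Euler: 453^((487-1)/2) mod 487 = 1, so (-34/487) = 1.
Legendre symbol 1 ⇒ 487 is split.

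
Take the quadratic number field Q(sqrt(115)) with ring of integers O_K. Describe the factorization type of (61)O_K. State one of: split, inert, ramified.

115 mod 4 = 3, hence disc K = 4·115 = 460 and O_K = ℤ[√115].
disc(K) = 460 is not divisible by 61; 61 is unramified.
Legendre symbol by Euler's criterion: (115/61) ≡ 115^30 ≡ 60 (mod 61), i.e. (115/61) = -1.
(115/61) = -1, so 61 is inert.

p is inert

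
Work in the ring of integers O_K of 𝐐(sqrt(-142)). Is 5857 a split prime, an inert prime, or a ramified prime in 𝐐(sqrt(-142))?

remains prime (inert)

d = -142 ≡ 2 (mod 4), so O_K = ℤ[√-142] and disc(K) = 4d = -568.
5857 ∤ -568, so 5857 is unramified.
(-142/5857) = 5715^2928 mod 5857 = 5856, giving Legendre symbol -1.
(-142/5857) = -1, so 5857 is inert.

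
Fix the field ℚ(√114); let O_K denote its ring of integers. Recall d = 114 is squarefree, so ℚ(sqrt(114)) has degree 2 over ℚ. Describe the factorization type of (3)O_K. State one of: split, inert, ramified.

p ramifies

114 mod 4 = 2, hence disc K = 4·114 = 456 and O_K = ℤ[√114].
3 divides disc(K) = 456, so 3 ramifies.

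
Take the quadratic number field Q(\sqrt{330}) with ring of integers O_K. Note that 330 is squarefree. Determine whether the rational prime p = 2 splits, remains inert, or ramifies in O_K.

Since 330 ≢ 1 mod 4, the ring of integers is ℤ[√330] with discriminant 4·330 = 1320.
Ramification test: 2 | 1320. The prime 2 ramifies in K.

2 is ramified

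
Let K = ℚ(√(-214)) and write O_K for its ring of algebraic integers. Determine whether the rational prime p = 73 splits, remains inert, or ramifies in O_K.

inert

Since -214 ≢ 1 mod 4, the ring of integers is ℤ[√-214] with discriminant 4·(-214) = -856.
Since gcd(73, -856) = 1 the prime 73 does not ramify.
Euler's criterion: (-214)^36 mod 73 = 72. Thus (-214|73) = -1.
Legendre symbol -1 ⇒ 73 is inert.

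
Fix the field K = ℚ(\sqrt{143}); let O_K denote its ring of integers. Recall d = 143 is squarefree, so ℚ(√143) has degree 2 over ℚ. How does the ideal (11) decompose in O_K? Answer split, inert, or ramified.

d = 143 ≡ 3 (mod 4), so O_K = ℤ[√143] and disc(K) = 4d = 572.
11 divides disc(K) = 572, so 11 ramifies.

11 is ramified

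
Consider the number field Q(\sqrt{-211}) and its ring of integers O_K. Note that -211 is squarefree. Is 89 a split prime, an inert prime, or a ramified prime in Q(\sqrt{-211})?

89 remains inert

-211 mod 4 = 1, hence disc K = -211 and O_K = ℤ[(1+√-211)/2].
Since gcd(89, -211) = 1 the prime 89 does not ramify.
(-211/89) = 56^44 mod 89 = 88, giving Legendre symbol -1.
Legendre symbol -1 ⇒ 89 is inert.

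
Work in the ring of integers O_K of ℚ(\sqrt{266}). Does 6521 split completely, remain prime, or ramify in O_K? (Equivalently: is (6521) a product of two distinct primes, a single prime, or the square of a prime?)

Since 266 ≢ 1 mod 4, the ring of integers is ℤ[√266] with discriminant 4·266 = 1064.
disc(K) = 1064 is not divisible by 6521; 6521 is unramified.
Legendre symbol by Euler's criterion: (266/6521) ≡ 266^3260 ≡ 1 (mod 6521), i.e. (266/6521) = 1.
d is a quadratic residue mod p, hence 6521 splits in O_K.

6521 splits in O_K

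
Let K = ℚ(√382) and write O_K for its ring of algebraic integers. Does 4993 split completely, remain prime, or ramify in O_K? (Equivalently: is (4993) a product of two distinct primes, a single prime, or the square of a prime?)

p splits

d = 382 ≡ 2 (mod 4), so O_K = ℤ[√382] and disc(K) = 4d = 1528.
Since gcd(4993, 1528) = 1 the prime 4993 does not ramify.
Compute (382/4993) via Euler: 382^((4993-1)/2) mod 4993 = 1, so (382/4993) = 1.
d is a quadratic residue mod p, hence 4993 splits in O_K.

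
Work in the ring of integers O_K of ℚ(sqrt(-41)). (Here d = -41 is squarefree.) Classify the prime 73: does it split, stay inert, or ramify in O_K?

p splits

Since -41 ≢ 1 mod 4, the ring of integers is ℤ[√-41] with discriminant 4·(-41) = -164.
disc(K) = -164 is not divisible by 73; 73 is unramified.
Legendre symbol by Euler's criterion: (-41/73) ≡ (-41)^36 ≡ 1 (mod 73), i.e. (-41/73) = 1.
Legendre symbol 1 ⇒ 73 is split.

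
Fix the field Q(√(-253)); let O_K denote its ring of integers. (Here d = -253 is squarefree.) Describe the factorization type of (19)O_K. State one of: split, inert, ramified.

d = -253 ≡ 3 (mod 4), so O_K = ℤ[√-253] and disc(K) = 4d = -1012.
Since gcd(19, -1012) = 1 the prime 19 does not ramify.
Euler's criterion: (-253)^9 mod 19 = 18. Thus (-253|19) = -1.
(-253/19) = -1, so 19 is inert.

remains prime (inert)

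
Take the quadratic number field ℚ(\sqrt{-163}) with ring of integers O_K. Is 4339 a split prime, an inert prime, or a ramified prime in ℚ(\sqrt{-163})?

inert

-163 mod 4 = 1, hence disc K = -163 and O_K = ℤ[(1+√-163)/2].
Since gcd(4339, -163) = 1 the prime 4339 does not ramify.
Compute (-163/4339) via Euler: 4176^((4339-1)/2) mod 4339 = 4338, so (-163/4339) = -1.
d is a non-residue mod p, hence 4339 remains inert in O_K.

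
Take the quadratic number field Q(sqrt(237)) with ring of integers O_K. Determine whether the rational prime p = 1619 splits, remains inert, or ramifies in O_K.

splits completely

237 mod 4 = 1, hence disc K = 237 and O_K = ℤ[(1+√237)/2].
Since gcd(1619, 237) = 1 the prime 1619 does not ramify.
Legendre symbol by Euler's criterion: (237/1619) ≡ 237^809 ≡ 1 (mod 1619), i.e. (237/1619) = 1.
Legendre symbol 1 ⇒ 1619 is split.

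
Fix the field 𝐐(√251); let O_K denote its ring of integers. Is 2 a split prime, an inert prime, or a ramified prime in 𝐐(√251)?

ramified

251 mod 4 = 3, hence disc K = 4·251 = 1004 and O_K = ℤ[√251].
2 divides disc(K) = 1004, so 2 ramifies.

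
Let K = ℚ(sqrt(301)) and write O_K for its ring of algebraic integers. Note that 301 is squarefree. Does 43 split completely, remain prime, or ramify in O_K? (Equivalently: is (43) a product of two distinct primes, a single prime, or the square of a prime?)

ramified

301 mod 4 = 1, hence disc K = 301 and O_K = ℤ[(1+√301)/2].
43 divides disc(K) = 301, so 43 ramifies.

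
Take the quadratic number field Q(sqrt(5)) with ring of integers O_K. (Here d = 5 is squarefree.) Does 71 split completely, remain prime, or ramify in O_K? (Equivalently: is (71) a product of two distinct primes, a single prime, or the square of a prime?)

p splits

d = 5 ≡ 1 (mod 4), so O_K = ℤ[(1+√5)/2] and disc(K) = d = 5.
71 ∤ 5, so 71 is unramified.
(5/71) = 5^35 mod 71 = 1, giving Legendre symbol 1.
d is a quadratic residue mod p, hence 71 splits in O_K.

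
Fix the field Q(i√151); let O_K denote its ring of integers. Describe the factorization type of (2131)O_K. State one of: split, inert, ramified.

d = -151 ≡ 1 (mod 4), so O_K = ℤ[(1+√-151)/2] and disc(K) = d = -151.
disc(K) = -151 is not divisible by 2131; 2131 is unramified.
Compute (-151/2131) via Euler: 1980^((2131-1)/2) mod 2131 = 1, so (-151/2131) = 1.
d is a quadratic residue mod p, hence 2131 splits in O_K.

split — (2131) = 𝔭₁𝔭₂ with 𝔭₁ ≠ 𝔭₂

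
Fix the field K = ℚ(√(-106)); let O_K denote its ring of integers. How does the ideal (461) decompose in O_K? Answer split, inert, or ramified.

Since -106 ≢ 1 mod 4, the ring of integers is ℤ[√-106] with discriminant 4·(-106) = -424.
461 ∤ -424, so 461 is unramified.
Compute (-106/461) via Euler: 355^((461-1)/2) mod 461 = 460, so (-106/461) = -1.
d is a non-residue mod p, hence 461 remains inert in O_K.

inert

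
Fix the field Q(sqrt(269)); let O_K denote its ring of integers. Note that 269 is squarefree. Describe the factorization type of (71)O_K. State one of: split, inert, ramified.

d = 269 ≡ 1 (mod 4), so O_K = ℤ[(1+√269)/2] and disc(K) = d = 269.
Since gcd(71, 269) = 1 the prime 71 does not ramify.
(269/71) = 56^35 mod 71 = 70, giving Legendre symbol -1.
Legendre symbol -1 ⇒ 71 is inert.

inert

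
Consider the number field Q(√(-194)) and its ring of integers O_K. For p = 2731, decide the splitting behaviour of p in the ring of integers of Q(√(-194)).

Since -194 ≢ 1 mod 4, the ring of integers is ℤ[√-194] with discriminant 4·(-194) = -776.
2731 ∤ -776, so 2731 is unramified.
Compute (-194/2731) via Euler: 2537^((2731-1)/2) mod 2731 = 2730, so (-194/2731) = -1.
d is a non-residue mod p, hence 2731 remains inert in O_K.

remains prime (inert)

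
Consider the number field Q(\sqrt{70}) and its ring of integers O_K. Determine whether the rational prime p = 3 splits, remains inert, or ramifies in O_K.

Since 70 ≢ 1 mod 4, the ring of integers is ℤ[√70] with discriminant 4·70 = 280.
disc(K) = 280 is not divisible by 3; 3 is unramified.
Compute (70/3) via Euler: 1^((3-1)/2) mod 3 = 1, so (70/3) = 1.
(70/3) = 1, so 3 splits.

p splits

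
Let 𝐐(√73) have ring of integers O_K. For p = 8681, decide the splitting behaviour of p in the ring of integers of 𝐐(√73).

Since 73 ≡ 1 mod 4, the ring of integers is ℤ[(1+√73)/2] with discriminant 73.
disc(K) = 73 is not divisible by 8681; 8681 is unramified.
(73/8681) = 73^4340 mod 8681 = 1, giving Legendre symbol 1.
(73/8681) = 1, so 8681 splits.

8681 splits in O_K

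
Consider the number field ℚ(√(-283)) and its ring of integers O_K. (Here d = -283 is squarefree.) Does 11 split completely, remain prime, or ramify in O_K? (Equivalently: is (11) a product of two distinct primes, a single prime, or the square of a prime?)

d = -283 ≡ 1 (mod 4), so O_K = ℤ[(1+√-283)/2] and disc(K) = d = -283.
disc(K) = -283 is not divisible by 11; 11 is unramified.
Legendre symbol by Euler's criterion: (-283/11) ≡ (-283)^5 ≡ 1 (mod 11), i.e. (-283/11) = 1.
Legendre symbol 1 ⇒ 11 is split.

11 splits in O_K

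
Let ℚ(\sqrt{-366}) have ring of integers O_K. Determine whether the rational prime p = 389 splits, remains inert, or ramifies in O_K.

-366 mod 4 = 2, hence disc K = 4·(-366) = -1464 and O_K = ℤ[√-366].
389 ∤ -1464, so 389 is unramified.
Legendre symbol by Euler's criterion: (-366/389) ≡ (-366)^194 ≡ 388 (mod 389), i.e. (-366/389) = -1.
Legendre symbol -1 ⇒ 389 is inert.

p is inert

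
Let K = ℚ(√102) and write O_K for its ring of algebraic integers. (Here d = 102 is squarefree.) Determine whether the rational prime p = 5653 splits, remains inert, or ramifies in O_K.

Since 102 ≢ 1 mod 4, the ring of integers is ℤ[√102] with discriminant 4·102 = 408.
5653 ∤ 408, so 5653 is unramified.
(102/5653) = 102^2826 mod 5653 = 5652, giving Legendre symbol -1.
d is a non-residue mod p, hence 5653 remains inert in O_K.

remains prime (inert)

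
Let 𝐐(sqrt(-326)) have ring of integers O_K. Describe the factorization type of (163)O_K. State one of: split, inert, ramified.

d = -326 ≡ 2 (mod 4), so O_K = ℤ[√-326] and disc(K) = 4d = -1304.
disc(K) = -1304 = 163·(-8), so p = 163 is ramified.

p ramifies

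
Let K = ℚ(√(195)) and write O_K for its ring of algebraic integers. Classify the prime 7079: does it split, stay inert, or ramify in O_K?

195 mod 4 = 3, hence disc K = 4·195 = 780 and O_K = ℤ[√195].
disc(K) = 780 is not divisible by 7079; 7079 is unramified.
Legendre symbol by Euler's criterion: (195/7079) ≡ 195^3539 ≡ 7078 (mod 7079), i.e. (195/7079) = -1.
(195/7079) = -1, so 7079 is inert.

inert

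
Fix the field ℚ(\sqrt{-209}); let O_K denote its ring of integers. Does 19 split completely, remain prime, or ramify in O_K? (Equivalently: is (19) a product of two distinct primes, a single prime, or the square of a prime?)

d = -209 ≡ 3 (mod 4), so O_K = ℤ[√-209] and disc(K) = 4d = -836.
disc(K) = -836 = 19·(-44), so p = 19 is ramified.

19 is ramified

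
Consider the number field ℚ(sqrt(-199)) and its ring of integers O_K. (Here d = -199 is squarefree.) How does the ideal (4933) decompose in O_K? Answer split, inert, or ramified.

d = -199 ≡ 1 (mod 4), so O_K = ℤ[(1+√-199)/2] and disc(K) = d = -199.
Since gcd(4933, -199) = 1 the prime 4933 does not ramify.
Compute (-199/4933) via Euler: 4734^((4933-1)/2) mod 4933 = 1, so (-199/4933) = 1.
Legendre symbol 1 ⇒ 4933 is split.

4933 splits in O_K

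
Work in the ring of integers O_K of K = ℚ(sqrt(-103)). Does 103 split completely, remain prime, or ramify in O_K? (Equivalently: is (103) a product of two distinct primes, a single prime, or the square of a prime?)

-103 mod 4 = 1, hence disc K = -103 and O_K = ℤ[(1+√-103)/2].
103 divides disc(K) = -103, so 103 ramifies.

ramifies in O_K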